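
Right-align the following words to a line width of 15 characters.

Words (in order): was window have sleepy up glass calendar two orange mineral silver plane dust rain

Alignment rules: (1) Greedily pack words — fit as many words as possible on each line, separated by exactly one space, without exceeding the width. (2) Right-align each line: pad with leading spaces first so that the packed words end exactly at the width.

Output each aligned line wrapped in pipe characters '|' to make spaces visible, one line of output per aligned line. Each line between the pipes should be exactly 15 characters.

Line 1: ['was', 'window', 'have'] (min_width=15, slack=0)
Line 2: ['sleepy', 'up', 'glass'] (min_width=15, slack=0)
Line 3: ['calendar', 'two'] (min_width=12, slack=3)
Line 4: ['orange', 'mineral'] (min_width=14, slack=1)
Line 5: ['silver', 'plane'] (min_width=12, slack=3)
Line 6: ['dust', 'rain'] (min_width=9, slack=6)

Answer: |was window have|
|sleepy up glass|
|   calendar two|
| orange mineral|
|   silver plane|
|      dust rain|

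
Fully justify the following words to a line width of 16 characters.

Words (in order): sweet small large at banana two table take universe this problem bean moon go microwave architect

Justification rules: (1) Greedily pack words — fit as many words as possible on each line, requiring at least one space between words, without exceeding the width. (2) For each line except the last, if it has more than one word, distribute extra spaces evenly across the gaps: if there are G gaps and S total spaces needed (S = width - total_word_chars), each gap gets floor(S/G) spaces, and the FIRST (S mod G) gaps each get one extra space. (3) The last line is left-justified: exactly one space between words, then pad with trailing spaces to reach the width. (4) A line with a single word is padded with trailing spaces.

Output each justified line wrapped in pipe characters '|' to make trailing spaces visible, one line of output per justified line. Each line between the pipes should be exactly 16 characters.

Line 1: ['sweet', 'small'] (min_width=11, slack=5)
Line 2: ['large', 'at', 'banana'] (min_width=15, slack=1)
Line 3: ['two', 'table', 'take'] (min_width=14, slack=2)
Line 4: ['universe', 'this'] (min_width=13, slack=3)
Line 5: ['problem', 'bean'] (min_width=12, slack=4)
Line 6: ['moon', 'go'] (min_width=7, slack=9)
Line 7: ['microwave'] (min_width=9, slack=7)
Line 8: ['architect'] (min_width=9, slack=7)

Answer: |sweet      small|
|large  at banana|
|two  table  take|
|universe    this|
|problem     bean|
|moon          go|
|microwave       |
|architect       |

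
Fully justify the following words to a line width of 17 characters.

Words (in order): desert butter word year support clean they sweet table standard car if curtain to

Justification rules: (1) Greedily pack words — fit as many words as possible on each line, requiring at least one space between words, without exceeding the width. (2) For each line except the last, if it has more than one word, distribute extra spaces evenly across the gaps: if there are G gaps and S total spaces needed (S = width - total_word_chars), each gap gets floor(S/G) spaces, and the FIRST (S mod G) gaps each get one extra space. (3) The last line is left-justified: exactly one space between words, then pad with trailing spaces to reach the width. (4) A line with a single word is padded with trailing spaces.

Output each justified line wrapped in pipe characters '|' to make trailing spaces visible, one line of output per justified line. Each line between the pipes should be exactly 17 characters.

Answer: |desert     butter|
|word year support|
|clean  they sweet|
|table    standard|
|car if curtain to|

Derivation:
Line 1: ['desert', 'butter'] (min_width=13, slack=4)
Line 2: ['word', 'year', 'support'] (min_width=17, slack=0)
Line 3: ['clean', 'they', 'sweet'] (min_width=16, slack=1)
Line 4: ['table', 'standard'] (min_width=14, slack=3)
Line 5: ['car', 'if', 'curtain', 'to'] (min_width=17, slack=0)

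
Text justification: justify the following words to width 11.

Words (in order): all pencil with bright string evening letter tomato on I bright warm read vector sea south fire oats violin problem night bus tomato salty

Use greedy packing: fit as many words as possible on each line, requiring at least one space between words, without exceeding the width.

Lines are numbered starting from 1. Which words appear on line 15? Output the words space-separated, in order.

Answer: salty

Derivation:
Line 1: ['all', 'pencil'] (min_width=10, slack=1)
Line 2: ['with', 'bright'] (min_width=11, slack=0)
Line 3: ['string'] (min_width=6, slack=5)
Line 4: ['evening'] (min_width=7, slack=4)
Line 5: ['letter'] (min_width=6, slack=5)
Line 6: ['tomato', 'on', 'I'] (min_width=11, slack=0)
Line 7: ['bright', 'warm'] (min_width=11, slack=0)
Line 8: ['read', 'vector'] (min_width=11, slack=0)
Line 9: ['sea', 'south'] (min_width=9, slack=2)
Line 10: ['fire', 'oats'] (min_width=9, slack=2)
Line 11: ['violin'] (min_width=6, slack=5)
Line 12: ['problem'] (min_width=7, slack=4)
Line 13: ['night', 'bus'] (min_width=9, slack=2)
Line 14: ['tomato'] (min_width=6, slack=5)
Line 15: ['salty'] (min_width=5, slack=6)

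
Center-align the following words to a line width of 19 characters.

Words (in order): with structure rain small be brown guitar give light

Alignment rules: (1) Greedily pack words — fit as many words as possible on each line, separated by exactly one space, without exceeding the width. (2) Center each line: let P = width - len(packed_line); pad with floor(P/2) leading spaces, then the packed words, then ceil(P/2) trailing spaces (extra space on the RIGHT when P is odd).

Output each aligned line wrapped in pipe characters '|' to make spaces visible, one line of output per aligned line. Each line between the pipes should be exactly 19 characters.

Line 1: ['with', 'structure', 'rain'] (min_width=19, slack=0)
Line 2: ['small', 'be', 'brown'] (min_width=14, slack=5)
Line 3: ['guitar', 'give', 'light'] (min_width=17, slack=2)

Answer: |with structure rain|
|  small be brown   |
| guitar give light |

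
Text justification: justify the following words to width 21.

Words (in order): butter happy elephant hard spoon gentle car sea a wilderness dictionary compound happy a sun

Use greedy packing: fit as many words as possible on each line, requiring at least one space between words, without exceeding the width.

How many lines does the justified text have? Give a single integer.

Answer: 5

Derivation:
Line 1: ['butter', 'happy', 'elephant'] (min_width=21, slack=0)
Line 2: ['hard', 'spoon', 'gentle', 'car'] (min_width=21, slack=0)
Line 3: ['sea', 'a', 'wilderness'] (min_width=16, slack=5)
Line 4: ['dictionary', 'compound'] (min_width=19, slack=2)
Line 5: ['happy', 'a', 'sun'] (min_width=11, slack=10)
Total lines: 5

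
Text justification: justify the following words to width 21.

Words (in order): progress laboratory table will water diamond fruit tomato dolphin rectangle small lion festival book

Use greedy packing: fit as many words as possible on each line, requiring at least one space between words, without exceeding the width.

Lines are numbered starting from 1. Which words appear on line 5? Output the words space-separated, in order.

Line 1: ['progress', 'laboratory'] (min_width=19, slack=2)
Line 2: ['table', 'will', 'water'] (min_width=16, slack=5)
Line 3: ['diamond', 'fruit', 'tomato'] (min_width=20, slack=1)
Line 4: ['dolphin', 'rectangle'] (min_width=17, slack=4)
Line 5: ['small', 'lion', 'festival'] (min_width=19, slack=2)
Line 6: ['book'] (min_width=4, slack=17)

Answer: small lion festival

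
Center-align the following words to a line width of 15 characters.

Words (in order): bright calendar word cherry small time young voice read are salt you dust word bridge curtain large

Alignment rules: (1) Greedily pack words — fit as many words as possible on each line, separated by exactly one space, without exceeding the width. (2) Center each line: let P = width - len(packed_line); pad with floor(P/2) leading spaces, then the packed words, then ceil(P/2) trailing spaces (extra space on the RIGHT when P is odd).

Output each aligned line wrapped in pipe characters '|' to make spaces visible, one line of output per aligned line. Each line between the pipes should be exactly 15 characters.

Line 1: ['bright', 'calendar'] (min_width=15, slack=0)
Line 2: ['word', 'cherry'] (min_width=11, slack=4)
Line 3: ['small', 'time'] (min_width=10, slack=5)
Line 4: ['young', 'voice'] (min_width=11, slack=4)
Line 5: ['read', 'are', 'salt'] (min_width=13, slack=2)
Line 6: ['you', 'dust', 'word'] (min_width=13, slack=2)
Line 7: ['bridge', 'curtain'] (min_width=14, slack=1)
Line 8: ['large'] (min_width=5, slack=10)

Answer: |bright calendar|
|  word cherry  |
|  small time   |
|  young voice  |
| read are salt |
| you dust word |
|bridge curtain |
|     large     |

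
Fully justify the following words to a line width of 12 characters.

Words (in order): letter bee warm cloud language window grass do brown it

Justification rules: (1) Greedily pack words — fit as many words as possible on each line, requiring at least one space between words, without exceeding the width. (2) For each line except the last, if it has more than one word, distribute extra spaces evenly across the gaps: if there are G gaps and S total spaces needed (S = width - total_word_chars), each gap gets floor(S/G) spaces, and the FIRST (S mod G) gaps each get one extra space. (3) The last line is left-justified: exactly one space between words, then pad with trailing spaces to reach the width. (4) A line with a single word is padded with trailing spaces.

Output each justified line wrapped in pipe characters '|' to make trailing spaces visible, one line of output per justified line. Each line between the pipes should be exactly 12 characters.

Answer: |letter   bee|
|warm   cloud|
|language    |
|window grass|
|do brown it |

Derivation:
Line 1: ['letter', 'bee'] (min_width=10, slack=2)
Line 2: ['warm', 'cloud'] (min_width=10, slack=2)
Line 3: ['language'] (min_width=8, slack=4)
Line 4: ['window', 'grass'] (min_width=12, slack=0)
Line 5: ['do', 'brown', 'it'] (min_width=11, slack=1)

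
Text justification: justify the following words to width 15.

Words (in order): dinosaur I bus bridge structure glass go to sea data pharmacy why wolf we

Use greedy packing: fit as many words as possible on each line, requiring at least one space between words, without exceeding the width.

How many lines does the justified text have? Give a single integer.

Line 1: ['dinosaur', 'I', 'bus'] (min_width=14, slack=1)
Line 2: ['bridge'] (min_width=6, slack=9)
Line 3: ['structure', 'glass'] (min_width=15, slack=0)
Line 4: ['go', 'to', 'sea', 'data'] (min_width=14, slack=1)
Line 5: ['pharmacy', 'why'] (min_width=12, slack=3)
Line 6: ['wolf', 'we'] (min_width=7, slack=8)
Total lines: 6

Answer: 6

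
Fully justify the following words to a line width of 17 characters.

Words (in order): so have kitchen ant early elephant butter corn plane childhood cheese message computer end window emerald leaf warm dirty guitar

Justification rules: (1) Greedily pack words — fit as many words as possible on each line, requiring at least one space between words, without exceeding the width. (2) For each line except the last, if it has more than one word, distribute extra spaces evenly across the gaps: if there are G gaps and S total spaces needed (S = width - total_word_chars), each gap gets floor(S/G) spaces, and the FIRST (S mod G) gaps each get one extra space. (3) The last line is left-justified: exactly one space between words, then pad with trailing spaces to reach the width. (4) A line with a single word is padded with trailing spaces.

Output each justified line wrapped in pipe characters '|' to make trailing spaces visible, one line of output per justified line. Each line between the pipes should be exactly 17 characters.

Answer: |so  have  kitchen|
|ant         early|
|elephant   butter|
|corn        plane|
|childhood  cheese|
|message  computer|
|end        window|
|emerald leaf warm|
|dirty guitar     |

Derivation:
Line 1: ['so', 'have', 'kitchen'] (min_width=15, slack=2)
Line 2: ['ant', 'early'] (min_width=9, slack=8)
Line 3: ['elephant', 'butter'] (min_width=15, slack=2)
Line 4: ['corn', 'plane'] (min_width=10, slack=7)
Line 5: ['childhood', 'cheese'] (min_width=16, slack=1)
Line 6: ['message', 'computer'] (min_width=16, slack=1)
Line 7: ['end', 'window'] (min_width=10, slack=7)
Line 8: ['emerald', 'leaf', 'warm'] (min_width=17, slack=0)
Line 9: ['dirty', 'guitar'] (min_width=12, slack=5)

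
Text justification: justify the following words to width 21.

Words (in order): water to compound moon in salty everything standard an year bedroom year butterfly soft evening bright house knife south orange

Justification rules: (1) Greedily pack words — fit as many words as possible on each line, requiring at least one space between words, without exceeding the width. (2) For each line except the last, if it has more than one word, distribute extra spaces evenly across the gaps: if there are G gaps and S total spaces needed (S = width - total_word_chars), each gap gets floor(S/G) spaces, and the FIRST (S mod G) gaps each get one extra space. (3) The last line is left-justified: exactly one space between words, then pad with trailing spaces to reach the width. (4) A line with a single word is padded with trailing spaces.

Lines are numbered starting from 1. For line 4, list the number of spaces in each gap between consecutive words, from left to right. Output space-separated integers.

Answer: 2 1 1

Derivation:
Line 1: ['water', 'to', 'compound'] (min_width=17, slack=4)
Line 2: ['moon', 'in', 'salty'] (min_width=13, slack=8)
Line 3: ['everything', 'standard'] (min_width=19, slack=2)
Line 4: ['an', 'year', 'bedroom', 'year'] (min_width=20, slack=1)
Line 5: ['butterfly', 'soft'] (min_width=14, slack=7)
Line 6: ['evening', 'bright', 'house'] (min_width=20, slack=1)
Line 7: ['knife', 'south', 'orange'] (min_width=18, slack=3)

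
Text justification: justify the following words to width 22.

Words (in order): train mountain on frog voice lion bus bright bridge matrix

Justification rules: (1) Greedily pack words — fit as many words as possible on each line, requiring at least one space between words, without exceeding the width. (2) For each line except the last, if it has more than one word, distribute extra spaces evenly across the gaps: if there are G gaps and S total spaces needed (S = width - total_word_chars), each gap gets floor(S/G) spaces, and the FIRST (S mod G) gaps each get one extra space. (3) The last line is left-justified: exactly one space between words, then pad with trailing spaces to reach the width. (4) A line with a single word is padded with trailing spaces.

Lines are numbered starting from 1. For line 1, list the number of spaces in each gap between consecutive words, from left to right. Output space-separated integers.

Answer: 1 1 1

Derivation:
Line 1: ['train', 'mountain', 'on', 'frog'] (min_width=22, slack=0)
Line 2: ['voice', 'lion', 'bus', 'bright'] (min_width=21, slack=1)
Line 3: ['bridge', 'matrix'] (min_width=13, slack=9)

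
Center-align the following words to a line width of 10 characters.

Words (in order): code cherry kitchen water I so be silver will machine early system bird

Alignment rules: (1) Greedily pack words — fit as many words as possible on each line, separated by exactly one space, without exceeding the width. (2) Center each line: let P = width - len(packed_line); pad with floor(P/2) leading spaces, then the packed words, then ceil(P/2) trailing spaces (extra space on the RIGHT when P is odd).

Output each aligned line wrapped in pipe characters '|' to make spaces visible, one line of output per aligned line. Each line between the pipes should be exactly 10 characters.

Answer: |   code   |
|  cherry  |
| kitchen  |
|water I so|
|be silver |
|   will   |
| machine  |
|  early   |
|  system  |
|   bird   |

Derivation:
Line 1: ['code'] (min_width=4, slack=6)
Line 2: ['cherry'] (min_width=6, slack=4)
Line 3: ['kitchen'] (min_width=7, slack=3)
Line 4: ['water', 'I', 'so'] (min_width=10, slack=0)
Line 5: ['be', 'silver'] (min_width=9, slack=1)
Line 6: ['will'] (min_width=4, slack=6)
Line 7: ['machine'] (min_width=7, slack=3)
Line 8: ['early'] (min_width=5, slack=5)
Line 9: ['system'] (min_width=6, slack=4)
Line 10: ['bird'] (min_width=4, slack=6)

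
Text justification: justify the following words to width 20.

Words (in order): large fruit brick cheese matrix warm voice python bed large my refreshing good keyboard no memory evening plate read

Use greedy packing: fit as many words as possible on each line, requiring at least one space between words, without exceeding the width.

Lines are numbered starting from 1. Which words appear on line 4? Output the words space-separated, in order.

Line 1: ['large', 'fruit', 'brick'] (min_width=17, slack=3)
Line 2: ['cheese', 'matrix', 'warm'] (min_width=18, slack=2)
Line 3: ['voice', 'python', 'bed'] (min_width=16, slack=4)
Line 4: ['large', 'my', 'refreshing'] (min_width=19, slack=1)
Line 5: ['good', 'keyboard', 'no'] (min_width=16, slack=4)
Line 6: ['memory', 'evening', 'plate'] (min_width=20, slack=0)
Line 7: ['read'] (min_width=4, slack=16)

Answer: large my refreshing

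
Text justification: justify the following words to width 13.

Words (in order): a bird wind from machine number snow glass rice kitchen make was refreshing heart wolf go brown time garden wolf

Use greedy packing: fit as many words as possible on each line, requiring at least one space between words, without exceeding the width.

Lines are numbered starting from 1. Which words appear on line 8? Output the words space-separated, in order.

Answer: heart wolf go

Derivation:
Line 1: ['a', 'bird', 'wind'] (min_width=11, slack=2)
Line 2: ['from', 'machine'] (min_width=12, slack=1)
Line 3: ['number', 'snow'] (min_width=11, slack=2)
Line 4: ['glass', 'rice'] (min_width=10, slack=3)
Line 5: ['kitchen', 'make'] (min_width=12, slack=1)
Line 6: ['was'] (min_width=3, slack=10)
Line 7: ['refreshing'] (min_width=10, slack=3)
Line 8: ['heart', 'wolf', 'go'] (min_width=13, slack=0)
Line 9: ['brown', 'time'] (min_width=10, slack=3)
Line 10: ['garden', 'wolf'] (min_width=11, slack=2)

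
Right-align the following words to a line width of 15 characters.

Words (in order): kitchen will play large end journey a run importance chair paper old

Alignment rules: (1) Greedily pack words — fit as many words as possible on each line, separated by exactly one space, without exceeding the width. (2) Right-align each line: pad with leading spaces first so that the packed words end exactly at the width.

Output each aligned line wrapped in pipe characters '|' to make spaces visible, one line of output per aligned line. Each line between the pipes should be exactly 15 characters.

Answer: |   kitchen will|
| play large end|
|  journey a run|
|     importance|
|chair paper old|

Derivation:
Line 1: ['kitchen', 'will'] (min_width=12, slack=3)
Line 2: ['play', 'large', 'end'] (min_width=14, slack=1)
Line 3: ['journey', 'a', 'run'] (min_width=13, slack=2)
Line 4: ['importance'] (min_width=10, slack=5)
Line 5: ['chair', 'paper', 'old'] (min_width=15, slack=0)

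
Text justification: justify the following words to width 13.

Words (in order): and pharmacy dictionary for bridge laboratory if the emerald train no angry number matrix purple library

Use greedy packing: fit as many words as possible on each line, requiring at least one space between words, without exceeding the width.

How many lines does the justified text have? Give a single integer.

Answer: 9

Derivation:
Line 1: ['and', 'pharmacy'] (min_width=12, slack=1)
Line 2: ['dictionary'] (min_width=10, slack=3)
Line 3: ['for', 'bridge'] (min_width=10, slack=3)
Line 4: ['laboratory', 'if'] (min_width=13, slack=0)
Line 5: ['the', 'emerald'] (min_width=11, slack=2)
Line 6: ['train', 'no'] (min_width=8, slack=5)
Line 7: ['angry', 'number'] (min_width=12, slack=1)
Line 8: ['matrix', 'purple'] (min_width=13, slack=0)
Line 9: ['library'] (min_width=7, slack=6)
Total lines: 9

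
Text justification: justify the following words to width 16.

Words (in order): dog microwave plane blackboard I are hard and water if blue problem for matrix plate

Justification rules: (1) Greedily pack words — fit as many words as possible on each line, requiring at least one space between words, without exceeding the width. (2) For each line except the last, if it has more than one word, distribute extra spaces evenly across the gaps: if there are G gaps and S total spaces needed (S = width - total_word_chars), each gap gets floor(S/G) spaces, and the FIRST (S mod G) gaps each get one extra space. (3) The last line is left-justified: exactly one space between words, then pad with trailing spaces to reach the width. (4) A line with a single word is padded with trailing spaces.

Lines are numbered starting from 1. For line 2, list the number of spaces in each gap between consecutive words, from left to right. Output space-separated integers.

Line 1: ['dog', 'microwave'] (min_width=13, slack=3)
Line 2: ['plane', 'blackboard'] (min_width=16, slack=0)
Line 3: ['I', 'are', 'hard', 'and'] (min_width=14, slack=2)
Line 4: ['water', 'if', 'blue'] (min_width=13, slack=3)
Line 5: ['problem', 'for'] (min_width=11, slack=5)
Line 6: ['matrix', 'plate'] (min_width=12, slack=4)

Answer: 1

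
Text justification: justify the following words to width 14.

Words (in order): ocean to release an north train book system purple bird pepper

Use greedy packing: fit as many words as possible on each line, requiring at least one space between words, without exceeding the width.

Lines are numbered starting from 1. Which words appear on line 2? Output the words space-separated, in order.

Line 1: ['ocean', 'to'] (min_width=8, slack=6)
Line 2: ['release', 'an'] (min_width=10, slack=4)
Line 3: ['north', 'train'] (min_width=11, slack=3)
Line 4: ['book', 'system'] (min_width=11, slack=3)
Line 5: ['purple', 'bird'] (min_width=11, slack=3)
Line 6: ['pepper'] (min_width=6, slack=8)

Answer: release an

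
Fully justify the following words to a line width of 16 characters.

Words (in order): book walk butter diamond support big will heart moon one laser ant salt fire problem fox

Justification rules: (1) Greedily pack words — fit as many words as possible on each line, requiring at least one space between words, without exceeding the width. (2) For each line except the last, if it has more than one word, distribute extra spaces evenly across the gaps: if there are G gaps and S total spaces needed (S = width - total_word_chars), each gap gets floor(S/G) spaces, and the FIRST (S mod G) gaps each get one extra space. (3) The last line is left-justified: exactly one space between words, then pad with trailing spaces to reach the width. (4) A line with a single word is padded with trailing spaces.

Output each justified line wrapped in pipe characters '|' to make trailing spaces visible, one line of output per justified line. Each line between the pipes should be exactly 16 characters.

Line 1: ['book', 'walk', 'butter'] (min_width=16, slack=0)
Line 2: ['diamond', 'support'] (min_width=15, slack=1)
Line 3: ['big', 'will', 'heart'] (min_width=14, slack=2)
Line 4: ['moon', 'one', 'laser'] (min_width=14, slack=2)
Line 5: ['ant', 'salt', 'fire'] (min_width=13, slack=3)
Line 6: ['problem', 'fox'] (min_width=11, slack=5)

Answer: |book walk butter|
|diamond  support|
|big  will  heart|
|moon  one  laser|
|ant   salt  fire|
|problem fox     |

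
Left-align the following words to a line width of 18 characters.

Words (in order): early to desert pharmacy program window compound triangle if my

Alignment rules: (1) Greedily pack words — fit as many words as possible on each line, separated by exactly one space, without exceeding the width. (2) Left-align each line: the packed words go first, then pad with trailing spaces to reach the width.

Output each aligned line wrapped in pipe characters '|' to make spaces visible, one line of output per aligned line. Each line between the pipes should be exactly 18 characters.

Answer: |early to desert   |
|pharmacy program  |
|window compound   |
|triangle if my    |

Derivation:
Line 1: ['early', 'to', 'desert'] (min_width=15, slack=3)
Line 2: ['pharmacy', 'program'] (min_width=16, slack=2)
Line 3: ['window', 'compound'] (min_width=15, slack=3)
Line 4: ['triangle', 'if', 'my'] (min_width=14, slack=4)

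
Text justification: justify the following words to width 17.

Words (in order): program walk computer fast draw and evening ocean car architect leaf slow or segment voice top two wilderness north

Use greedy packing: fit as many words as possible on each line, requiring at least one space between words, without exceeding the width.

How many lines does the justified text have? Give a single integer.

Answer: 8

Derivation:
Line 1: ['program', 'walk'] (min_width=12, slack=5)
Line 2: ['computer', 'fast'] (min_width=13, slack=4)
Line 3: ['draw', 'and', 'evening'] (min_width=16, slack=1)
Line 4: ['ocean', 'car'] (min_width=9, slack=8)
Line 5: ['architect', 'leaf'] (min_width=14, slack=3)
Line 6: ['slow', 'or', 'segment'] (min_width=15, slack=2)
Line 7: ['voice', 'top', 'two'] (min_width=13, slack=4)
Line 8: ['wilderness', 'north'] (min_width=16, slack=1)
Total lines: 8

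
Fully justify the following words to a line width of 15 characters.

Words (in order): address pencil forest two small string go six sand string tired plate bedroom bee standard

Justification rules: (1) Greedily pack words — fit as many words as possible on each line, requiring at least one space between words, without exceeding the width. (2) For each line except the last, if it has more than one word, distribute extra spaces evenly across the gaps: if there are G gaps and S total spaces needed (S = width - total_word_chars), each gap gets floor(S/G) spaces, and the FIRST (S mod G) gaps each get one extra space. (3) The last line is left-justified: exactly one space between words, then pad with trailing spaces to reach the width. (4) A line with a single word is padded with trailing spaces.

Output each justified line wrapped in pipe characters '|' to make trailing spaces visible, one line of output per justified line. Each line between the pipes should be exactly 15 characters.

Line 1: ['address', 'pencil'] (min_width=14, slack=1)
Line 2: ['forest', 'two'] (min_width=10, slack=5)
Line 3: ['small', 'string', 'go'] (min_width=15, slack=0)
Line 4: ['six', 'sand', 'string'] (min_width=15, slack=0)
Line 5: ['tired', 'plate'] (min_width=11, slack=4)
Line 6: ['bedroom', 'bee'] (min_width=11, slack=4)
Line 7: ['standard'] (min_width=8, slack=7)

Answer: |address  pencil|
|forest      two|
|small string go|
|six sand string|
|tired     plate|
|bedroom     bee|
|standard       |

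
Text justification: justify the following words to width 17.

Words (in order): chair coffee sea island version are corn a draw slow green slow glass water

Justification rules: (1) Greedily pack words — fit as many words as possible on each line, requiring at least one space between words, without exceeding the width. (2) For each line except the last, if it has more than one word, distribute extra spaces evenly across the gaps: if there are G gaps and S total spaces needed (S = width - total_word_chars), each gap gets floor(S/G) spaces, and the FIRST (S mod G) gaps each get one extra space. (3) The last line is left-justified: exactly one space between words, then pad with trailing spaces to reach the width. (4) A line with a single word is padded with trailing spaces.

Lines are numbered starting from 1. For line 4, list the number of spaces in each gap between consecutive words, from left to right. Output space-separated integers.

Answer: 2 2

Derivation:
Line 1: ['chair', 'coffee', 'sea'] (min_width=16, slack=1)
Line 2: ['island', 'version'] (min_width=14, slack=3)
Line 3: ['are', 'corn', 'a', 'draw'] (min_width=15, slack=2)
Line 4: ['slow', 'green', 'slow'] (min_width=15, slack=2)
Line 5: ['glass', 'water'] (min_width=11, slack=6)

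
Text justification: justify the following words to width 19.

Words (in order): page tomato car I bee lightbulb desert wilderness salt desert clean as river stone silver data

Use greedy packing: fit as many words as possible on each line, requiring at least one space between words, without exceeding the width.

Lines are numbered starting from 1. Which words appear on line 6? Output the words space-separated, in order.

Answer: silver data

Derivation:
Line 1: ['page', 'tomato', 'car', 'I'] (min_width=17, slack=2)
Line 2: ['bee', 'lightbulb'] (min_width=13, slack=6)
Line 3: ['desert', 'wilderness'] (min_width=17, slack=2)
Line 4: ['salt', 'desert', 'clean'] (min_width=17, slack=2)
Line 5: ['as', 'river', 'stone'] (min_width=14, slack=5)
Line 6: ['silver', 'data'] (min_width=11, slack=8)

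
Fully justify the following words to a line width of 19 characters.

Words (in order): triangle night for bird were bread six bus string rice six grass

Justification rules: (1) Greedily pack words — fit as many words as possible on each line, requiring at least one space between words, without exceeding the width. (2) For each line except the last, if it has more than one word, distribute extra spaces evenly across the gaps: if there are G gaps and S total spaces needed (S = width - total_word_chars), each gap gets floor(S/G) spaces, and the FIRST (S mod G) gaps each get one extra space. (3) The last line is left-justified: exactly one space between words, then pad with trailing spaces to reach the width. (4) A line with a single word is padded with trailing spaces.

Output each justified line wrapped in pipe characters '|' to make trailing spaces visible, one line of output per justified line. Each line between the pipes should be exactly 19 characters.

Answer: |triangle  night for|
|bird were bread six|
|bus string rice six|
|grass              |

Derivation:
Line 1: ['triangle', 'night', 'for'] (min_width=18, slack=1)
Line 2: ['bird', 'were', 'bread', 'six'] (min_width=19, slack=0)
Line 3: ['bus', 'string', 'rice', 'six'] (min_width=19, slack=0)
Line 4: ['grass'] (min_width=5, slack=14)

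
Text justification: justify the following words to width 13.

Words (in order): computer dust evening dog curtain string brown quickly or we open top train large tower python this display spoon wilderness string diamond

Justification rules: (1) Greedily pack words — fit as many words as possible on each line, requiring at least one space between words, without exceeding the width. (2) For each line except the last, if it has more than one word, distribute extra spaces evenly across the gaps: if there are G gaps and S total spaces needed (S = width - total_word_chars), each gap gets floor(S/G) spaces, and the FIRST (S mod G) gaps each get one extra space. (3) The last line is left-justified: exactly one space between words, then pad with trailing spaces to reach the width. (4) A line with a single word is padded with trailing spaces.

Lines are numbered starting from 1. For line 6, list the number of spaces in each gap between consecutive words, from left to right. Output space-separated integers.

Line 1: ['computer', 'dust'] (min_width=13, slack=0)
Line 2: ['evening', 'dog'] (min_width=11, slack=2)
Line 3: ['curtain'] (min_width=7, slack=6)
Line 4: ['string', 'brown'] (min_width=12, slack=1)
Line 5: ['quickly', 'or', 'we'] (min_width=13, slack=0)
Line 6: ['open', 'top'] (min_width=8, slack=5)
Line 7: ['train', 'large'] (min_width=11, slack=2)
Line 8: ['tower', 'python'] (min_width=12, slack=1)
Line 9: ['this', 'display'] (min_width=12, slack=1)
Line 10: ['spoon'] (min_width=5, slack=8)
Line 11: ['wilderness'] (min_width=10, slack=3)
Line 12: ['string'] (min_width=6, slack=7)
Line 13: ['diamond'] (min_width=7, slack=6)

Answer: 6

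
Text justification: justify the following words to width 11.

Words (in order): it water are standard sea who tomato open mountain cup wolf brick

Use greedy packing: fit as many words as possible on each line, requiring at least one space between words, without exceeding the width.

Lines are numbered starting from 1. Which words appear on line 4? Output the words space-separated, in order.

Line 1: ['it', 'water'] (min_width=8, slack=3)
Line 2: ['are'] (min_width=3, slack=8)
Line 3: ['standard'] (min_width=8, slack=3)
Line 4: ['sea', 'who'] (min_width=7, slack=4)
Line 5: ['tomato', 'open'] (min_width=11, slack=0)
Line 6: ['mountain'] (min_width=8, slack=3)
Line 7: ['cup', 'wolf'] (min_width=8, slack=3)
Line 8: ['brick'] (min_width=5, slack=6)

Answer: sea who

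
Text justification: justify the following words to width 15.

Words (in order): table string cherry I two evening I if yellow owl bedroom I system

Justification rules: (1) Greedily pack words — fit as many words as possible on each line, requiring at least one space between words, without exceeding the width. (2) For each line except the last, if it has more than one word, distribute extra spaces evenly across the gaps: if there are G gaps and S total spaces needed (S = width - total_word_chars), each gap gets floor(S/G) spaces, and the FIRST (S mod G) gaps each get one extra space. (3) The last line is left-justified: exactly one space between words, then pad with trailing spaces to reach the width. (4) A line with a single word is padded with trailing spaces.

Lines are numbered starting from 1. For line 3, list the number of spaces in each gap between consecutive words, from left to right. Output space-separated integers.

Answer: 3 2

Derivation:
Line 1: ['table', 'string'] (min_width=12, slack=3)
Line 2: ['cherry', 'I', 'two'] (min_width=12, slack=3)
Line 3: ['evening', 'I', 'if'] (min_width=12, slack=3)
Line 4: ['yellow', 'owl'] (min_width=10, slack=5)
Line 5: ['bedroom', 'I'] (min_width=9, slack=6)
Line 6: ['system'] (min_width=6, slack=9)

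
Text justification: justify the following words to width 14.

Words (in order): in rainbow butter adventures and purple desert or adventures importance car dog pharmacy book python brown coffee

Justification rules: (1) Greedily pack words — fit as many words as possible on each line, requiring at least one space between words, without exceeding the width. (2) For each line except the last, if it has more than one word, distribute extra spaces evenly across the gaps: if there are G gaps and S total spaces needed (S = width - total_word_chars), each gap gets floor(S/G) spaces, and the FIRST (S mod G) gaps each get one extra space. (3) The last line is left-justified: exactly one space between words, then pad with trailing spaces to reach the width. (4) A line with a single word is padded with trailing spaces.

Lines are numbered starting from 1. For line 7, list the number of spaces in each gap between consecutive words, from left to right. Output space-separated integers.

Line 1: ['in', 'rainbow'] (min_width=10, slack=4)
Line 2: ['butter'] (min_width=6, slack=8)
Line 3: ['adventures', 'and'] (min_width=14, slack=0)
Line 4: ['purple', 'desert'] (min_width=13, slack=1)
Line 5: ['or', 'adventures'] (min_width=13, slack=1)
Line 6: ['importance', 'car'] (min_width=14, slack=0)
Line 7: ['dog', 'pharmacy'] (min_width=12, slack=2)
Line 8: ['book', 'python'] (min_width=11, slack=3)
Line 9: ['brown', 'coffee'] (min_width=12, slack=2)

Answer: 3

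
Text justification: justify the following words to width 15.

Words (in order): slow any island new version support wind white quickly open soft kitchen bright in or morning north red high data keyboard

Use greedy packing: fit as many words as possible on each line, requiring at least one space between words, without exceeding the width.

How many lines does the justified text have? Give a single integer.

Line 1: ['slow', 'any', 'island'] (min_width=15, slack=0)
Line 2: ['new', 'version'] (min_width=11, slack=4)
Line 3: ['support', 'wind'] (min_width=12, slack=3)
Line 4: ['white', 'quickly'] (min_width=13, slack=2)
Line 5: ['open', 'soft'] (min_width=9, slack=6)
Line 6: ['kitchen', 'bright'] (min_width=14, slack=1)
Line 7: ['in', 'or', 'morning'] (min_width=13, slack=2)
Line 8: ['north', 'red', 'high'] (min_width=14, slack=1)
Line 9: ['data', 'keyboard'] (min_width=13, slack=2)
Total lines: 9

Answer: 9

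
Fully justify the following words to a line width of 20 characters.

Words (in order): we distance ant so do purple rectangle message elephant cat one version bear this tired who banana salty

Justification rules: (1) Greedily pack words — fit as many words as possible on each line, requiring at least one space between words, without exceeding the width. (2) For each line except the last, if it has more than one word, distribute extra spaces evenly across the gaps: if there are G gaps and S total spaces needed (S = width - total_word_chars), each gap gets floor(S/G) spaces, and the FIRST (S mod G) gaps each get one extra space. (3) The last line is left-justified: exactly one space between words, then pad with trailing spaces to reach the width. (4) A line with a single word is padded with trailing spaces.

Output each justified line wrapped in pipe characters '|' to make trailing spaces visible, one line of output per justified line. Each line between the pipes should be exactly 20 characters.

Line 1: ['we', 'distance', 'ant', 'so'] (min_width=18, slack=2)
Line 2: ['do', 'purple', 'rectangle'] (min_width=19, slack=1)
Line 3: ['message', 'elephant', 'cat'] (min_width=20, slack=0)
Line 4: ['one', 'version', 'bear'] (min_width=16, slack=4)
Line 5: ['this', 'tired', 'who'] (min_width=14, slack=6)
Line 6: ['banana', 'salty'] (min_width=12, slack=8)

Answer: |we  distance  ant so|
|do  purple rectangle|
|message elephant cat|
|one   version   bear|
|this    tired    who|
|banana salty        |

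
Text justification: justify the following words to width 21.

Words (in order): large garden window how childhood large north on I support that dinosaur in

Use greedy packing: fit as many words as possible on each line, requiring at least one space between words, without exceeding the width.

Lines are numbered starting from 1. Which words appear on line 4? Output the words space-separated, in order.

Answer: that dinosaur in

Derivation:
Line 1: ['large', 'garden', 'window'] (min_width=19, slack=2)
Line 2: ['how', 'childhood', 'large'] (min_width=19, slack=2)
Line 3: ['north', 'on', 'I', 'support'] (min_width=18, slack=3)
Line 4: ['that', 'dinosaur', 'in'] (min_width=16, slack=5)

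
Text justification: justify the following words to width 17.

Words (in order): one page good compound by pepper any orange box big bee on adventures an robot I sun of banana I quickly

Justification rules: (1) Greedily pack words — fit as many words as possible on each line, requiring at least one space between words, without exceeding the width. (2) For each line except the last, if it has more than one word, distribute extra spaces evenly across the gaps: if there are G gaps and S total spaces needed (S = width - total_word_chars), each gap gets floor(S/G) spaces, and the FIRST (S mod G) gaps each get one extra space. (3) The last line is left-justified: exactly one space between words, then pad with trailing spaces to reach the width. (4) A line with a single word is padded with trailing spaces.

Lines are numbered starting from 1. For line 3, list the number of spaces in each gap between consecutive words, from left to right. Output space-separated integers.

Line 1: ['one', 'page', 'good'] (min_width=13, slack=4)
Line 2: ['compound', 'by'] (min_width=11, slack=6)
Line 3: ['pepper', 'any', 'orange'] (min_width=17, slack=0)
Line 4: ['box', 'big', 'bee', 'on'] (min_width=14, slack=3)
Line 5: ['adventures', 'an'] (min_width=13, slack=4)
Line 6: ['robot', 'I', 'sun', 'of'] (min_width=14, slack=3)
Line 7: ['banana', 'I', 'quickly'] (min_width=16, slack=1)

Answer: 1 1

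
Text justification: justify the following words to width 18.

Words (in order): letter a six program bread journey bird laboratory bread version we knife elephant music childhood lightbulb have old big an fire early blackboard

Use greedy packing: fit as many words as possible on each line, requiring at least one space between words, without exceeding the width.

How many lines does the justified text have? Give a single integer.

Answer: 10

Derivation:
Line 1: ['letter', 'a', 'six'] (min_width=12, slack=6)
Line 2: ['program', 'bread'] (min_width=13, slack=5)
Line 3: ['journey', 'bird'] (min_width=12, slack=6)
Line 4: ['laboratory', 'bread'] (min_width=16, slack=2)
Line 5: ['version', 'we', 'knife'] (min_width=16, slack=2)
Line 6: ['elephant', 'music'] (min_width=14, slack=4)
Line 7: ['childhood'] (min_width=9, slack=9)
Line 8: ['lightbulb', 'have', 'old'] (min_width=18, slack=0)
Line 9: ['big', 'an', 'fire', 'early'] (min_width=17, slack=1)
Line 10: ['blackboard'] (min_width=10, slack=8)
Total lines: 10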